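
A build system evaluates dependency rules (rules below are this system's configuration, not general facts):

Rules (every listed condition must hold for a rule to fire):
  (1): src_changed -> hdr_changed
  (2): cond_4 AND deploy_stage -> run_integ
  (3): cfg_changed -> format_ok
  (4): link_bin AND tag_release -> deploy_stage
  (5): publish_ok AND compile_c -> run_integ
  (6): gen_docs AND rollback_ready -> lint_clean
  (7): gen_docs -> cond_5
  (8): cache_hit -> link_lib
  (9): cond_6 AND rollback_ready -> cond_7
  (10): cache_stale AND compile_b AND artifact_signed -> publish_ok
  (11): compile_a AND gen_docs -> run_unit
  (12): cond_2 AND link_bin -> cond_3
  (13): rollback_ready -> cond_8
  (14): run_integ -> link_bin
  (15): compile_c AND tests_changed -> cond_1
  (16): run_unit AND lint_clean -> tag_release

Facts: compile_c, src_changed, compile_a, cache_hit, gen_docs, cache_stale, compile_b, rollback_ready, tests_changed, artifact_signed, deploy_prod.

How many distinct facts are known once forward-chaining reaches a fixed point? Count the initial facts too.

Round 1: (1) [src_changed -> hdr_changed]; (6) [gen_docs AND rollback_ready -> lint_clean]; (7) [gen_docs -> cond_5]; (8) [cache_hit -> link_lib]; (10) [cache_stale AND compile_b AND artifact_signed -> publish_ok]; (11) [compile_a AND gen_docs -> run_unit]; (13) [rollback_ready -> cond_8]; (15) [compile_c AND tests_changed -> cond_1]. Adds hdr_changed, lint_clean, cond_5, link_lib, publish_ok, run_unit, cond_8, cond_1.
Round 2: (5) [publish_ok AND compile_c -> run_integ]; (16) [run_unit AND lint_clean -> tag_release]. Adds run_integ, tag_release.
Round 3: (14) [run_integ -> link_bin]. Adds link_bin.
Round 4: (4) [link_bin AND tag_release -> deploy_stage]. Adds deploy_stage.
Closure: {artifact_signed, cache_hit, cache_stale, compile_a, compile_b, compile_c, cond_1, cond_5, cond_8, deploy_prod, deploy_stage, gen_docs, hdr_changed, link_bin, link_lib, lint_clean, publish_ok, rollback_ready, run_integ, run_unit, src_changed, tag_release, tests_changed} — 23 facts.

23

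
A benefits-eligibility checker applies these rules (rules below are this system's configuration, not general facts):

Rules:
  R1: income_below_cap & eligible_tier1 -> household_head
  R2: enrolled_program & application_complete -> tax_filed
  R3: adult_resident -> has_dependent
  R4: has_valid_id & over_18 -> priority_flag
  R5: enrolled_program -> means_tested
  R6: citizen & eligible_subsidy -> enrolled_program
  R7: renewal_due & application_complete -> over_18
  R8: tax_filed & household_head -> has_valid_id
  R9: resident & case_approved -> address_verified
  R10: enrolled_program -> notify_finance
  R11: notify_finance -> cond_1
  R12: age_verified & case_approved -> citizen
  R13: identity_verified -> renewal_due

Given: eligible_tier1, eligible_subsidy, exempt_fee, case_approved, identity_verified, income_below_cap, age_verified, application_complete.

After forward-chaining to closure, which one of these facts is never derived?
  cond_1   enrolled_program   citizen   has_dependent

Round 1: R1 [income_below_cap & eligible_tier1 -> household_head]; R12 [age_verified & case_approved -> citizen]; R13 [identity_verified -> renewal_due]. New: household_head, citizen, renewal_due.
Round 2: R6 [citizen & eligible_subsidy -> enrolled_program]; R7 [renewal_due & application_complete -> over_18]. New: enrolled_program, over_18.
Round 3: R2 [enrolled_program & application_complete -> tax_filed]; R5 [enrolled_program -> means_tested]; R10 [enrolled_program -> notify_finance]. New: tax_filed, means_tested, notify_finance.
Round 4: R8 [tax_filed & household_head -> has_valid_id]; R11 [notify_finance -> cond_1]. New: has_valid_id, cond_1.
Round 5: R4 [has_valid_id & over_18 -> priority_flag]. New: priority_flag.
Derived: citizen (round 1), cond_1 (round 4), enrolled_program (round 2). has_dependent never appears in any round.

has_dependent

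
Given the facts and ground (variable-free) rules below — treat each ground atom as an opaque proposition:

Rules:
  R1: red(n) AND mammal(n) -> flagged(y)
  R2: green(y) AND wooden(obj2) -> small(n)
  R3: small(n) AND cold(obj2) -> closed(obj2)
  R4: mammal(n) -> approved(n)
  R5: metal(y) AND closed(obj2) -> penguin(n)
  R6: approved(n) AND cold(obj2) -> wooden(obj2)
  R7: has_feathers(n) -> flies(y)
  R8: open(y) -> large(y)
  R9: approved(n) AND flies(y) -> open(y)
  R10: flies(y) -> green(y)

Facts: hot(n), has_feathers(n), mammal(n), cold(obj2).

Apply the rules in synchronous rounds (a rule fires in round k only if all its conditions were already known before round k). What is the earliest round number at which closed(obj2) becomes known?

4

Round 1 — R4, R7, derive approved(n), flies(y).
Round 2 — R6, R9, R10, derive wooden(obj2), open(y), green(y).
Round 3 — R2, R8, derive small(n), large(y).
Round 4 — R3, derive closed(obj2).
closed(obj2) first appears in round 4.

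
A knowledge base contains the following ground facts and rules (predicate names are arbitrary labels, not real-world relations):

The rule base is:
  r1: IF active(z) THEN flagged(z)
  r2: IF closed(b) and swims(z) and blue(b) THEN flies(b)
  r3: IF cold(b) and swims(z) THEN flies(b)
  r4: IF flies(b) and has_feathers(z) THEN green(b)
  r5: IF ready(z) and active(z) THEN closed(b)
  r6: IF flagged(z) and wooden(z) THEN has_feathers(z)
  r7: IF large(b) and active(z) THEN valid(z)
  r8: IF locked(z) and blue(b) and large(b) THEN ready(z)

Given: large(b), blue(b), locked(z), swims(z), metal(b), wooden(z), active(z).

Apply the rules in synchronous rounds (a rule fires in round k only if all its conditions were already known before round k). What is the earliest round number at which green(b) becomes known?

Round 1: r1 [IF active(z) THEN flagged(z)]; r7 [IF large(b) and active(z) THEN valid(z)]; r8 [IF locked(z) and blue(b) and large(b) THEN ready(z)]. Adds flagged(z), valid(z), ready(z).
Round 2: r5 [IF ready(z) and active(z) THEN closed(b)]; r6 [IF flagged(z) and wooden(z) THEN has_feathers(z)]. Adds closed(b), has_feathers(z).
Round 3: r2 [IF closed(b) and swims(z) and blue(b) THEN flies(b)]. Adds flies(b).
Round 4: r4 [IF flies(b) and has_feathers(z) THEN green(b)]. Adds green(b).
green(b) first appears in round 4.

4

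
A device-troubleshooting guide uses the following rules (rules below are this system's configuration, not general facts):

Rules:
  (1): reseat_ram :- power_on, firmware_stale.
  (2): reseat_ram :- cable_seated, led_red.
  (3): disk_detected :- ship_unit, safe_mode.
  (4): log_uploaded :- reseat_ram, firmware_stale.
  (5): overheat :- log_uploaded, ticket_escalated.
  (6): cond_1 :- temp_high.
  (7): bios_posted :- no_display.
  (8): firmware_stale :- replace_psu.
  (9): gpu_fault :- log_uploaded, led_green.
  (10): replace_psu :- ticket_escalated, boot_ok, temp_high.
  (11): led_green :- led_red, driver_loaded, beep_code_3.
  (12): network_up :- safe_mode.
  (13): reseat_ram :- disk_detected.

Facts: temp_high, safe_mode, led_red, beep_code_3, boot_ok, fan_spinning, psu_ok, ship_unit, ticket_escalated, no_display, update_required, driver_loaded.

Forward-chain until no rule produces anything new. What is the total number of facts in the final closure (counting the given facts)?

23

Round 1: (3) [disk_detected :- ship_unit, safe_mode.]; (6) [cond_1 :- temp_high.]; (7) [bios_posted :- no_display.]; (10) [replace_psu :- ticket_escalated, boot_ok, temp_high.]; (11) [led_green :- led_red, driver_loaded, beep_code_3.]; (12) [network_up :- safe_mode.]. Adds disk_detected, cond_1, bios_posted, replace_psu, led_green, network_up.
Round 2: (8) [firmware_stale :- replace_psu.]; (13) [reseat_ram :- disk_detected.]. Adds firmware_stale, reseat_ram.
Round 3: (4) [log_uploaded :- reseat_ram, firmware_stale.]. Adds log_uploaded.
Round 4: (5) [overheat :- log_uploaded, ticket_escalated.]; (9) [gpu_fault :- log_uploaded, led_green.]. Adds overheat, gpu_fault.
Closure: {beep_code_3, bios_posted, boot_ok, cond_1, disk_detected, driver_loaded, fan_spinning, firmware_stale, gpu_fault, led_green, led_red, log_uploaded, network_up, no_display, overheat, psu_ok, replace_psu, reseat_ram, safe_mode, ship_unit, temp_high, ticket_escalated, update_required} — 23 facts.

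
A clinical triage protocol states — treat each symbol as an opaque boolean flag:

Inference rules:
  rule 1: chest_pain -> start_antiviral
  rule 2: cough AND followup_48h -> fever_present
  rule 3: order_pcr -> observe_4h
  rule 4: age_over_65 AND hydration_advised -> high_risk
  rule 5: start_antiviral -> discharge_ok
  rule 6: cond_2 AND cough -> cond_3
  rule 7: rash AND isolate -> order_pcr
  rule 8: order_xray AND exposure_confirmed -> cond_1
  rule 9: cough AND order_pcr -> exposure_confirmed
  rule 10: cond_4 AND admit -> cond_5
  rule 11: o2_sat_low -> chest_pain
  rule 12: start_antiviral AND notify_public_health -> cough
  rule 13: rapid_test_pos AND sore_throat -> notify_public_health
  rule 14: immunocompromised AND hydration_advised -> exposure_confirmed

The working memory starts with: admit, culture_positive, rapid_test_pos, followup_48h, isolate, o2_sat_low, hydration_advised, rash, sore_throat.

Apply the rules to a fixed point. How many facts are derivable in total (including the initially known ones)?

[1] rule 7 [rash AND isolate -> order_pcr]; rule 11 [o2_sat_low -> chest_pain]; rule 13 [rapid_test_pos AND sore_throat -> notify_public_health]. ⇒ new: order_pcr, chest_pain, notify_public_health.
[2] rule 1 [chest_pain -> start_antiviral]; rule 3 [order_pcr -> observe_4h]. ⇒ new: start_antiviral, observe_4h.
[3] rule 5 [start_antiviral -> discharge_ok]; rule 12 [start_antiviral AND notify_public_health -> cough]. ⇒ new: discharge_ok, cough.
[4] rule 2 [cough AND followup_48h -> fever_present]; rule 9 [cough AND order_pcr -> exposure_confirmed]. ⇒ new: fever_present, exposure_confirmed.
Closure: {admit, chest_pain, cough, culture_positive, discharge_ok, exposure_confirmed, fever_present, followup_48h, hydration_advised, isolate, notify_public_health, o2_sat_low, observe_4h, order_pcr, rapid_test_pos, rash, sore_throat, start_antiviral} — 18 facts.

18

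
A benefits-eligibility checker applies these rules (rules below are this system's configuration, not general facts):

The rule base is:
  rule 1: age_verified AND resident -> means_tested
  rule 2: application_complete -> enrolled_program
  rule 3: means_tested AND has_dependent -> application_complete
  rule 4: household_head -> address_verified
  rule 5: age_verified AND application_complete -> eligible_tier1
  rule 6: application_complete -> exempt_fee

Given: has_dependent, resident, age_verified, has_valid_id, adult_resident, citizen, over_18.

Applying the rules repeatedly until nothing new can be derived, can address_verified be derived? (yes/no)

no

Round 1: rule 1 [age_verified AND resident -> means_tested]. Adds means_tested.
Round 2: rule 3 [means_tested AND has_dependent -> application_complete]. Adds application_complete.
Round 3: rule 2 [application_complete -> enrolled_program]; rule 5 [age_verified AND application_complete -> eligible_tier1]; rule 6 [application_complete -> exempt_fee]. Adds enrolled_program, eligible_tier1, exempt_fee.
Fixed point reached. address_verified is concluded only by rule 4; rule 4 needs household_head (never derived).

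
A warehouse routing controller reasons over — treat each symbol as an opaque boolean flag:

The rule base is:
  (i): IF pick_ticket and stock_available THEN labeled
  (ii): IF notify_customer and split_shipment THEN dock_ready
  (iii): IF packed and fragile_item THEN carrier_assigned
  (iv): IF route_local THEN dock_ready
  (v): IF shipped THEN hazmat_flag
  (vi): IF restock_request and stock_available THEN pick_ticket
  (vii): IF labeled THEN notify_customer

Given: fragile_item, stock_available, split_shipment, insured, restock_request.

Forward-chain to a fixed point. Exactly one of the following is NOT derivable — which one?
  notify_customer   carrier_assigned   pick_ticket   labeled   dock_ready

carrier_assigned

Round 1 — (vi), derive pick_ticket.
Round 2 — (i), derive labeled.
Round 3 — (vii), derive notify_customer.
Round 4 — (ii), derive dock_ready.
Derived: dock_ready (round 4), labeled (round 2), pick_ticket (round 1), notify_customer (round 3). carrier_assigned never appears in any round.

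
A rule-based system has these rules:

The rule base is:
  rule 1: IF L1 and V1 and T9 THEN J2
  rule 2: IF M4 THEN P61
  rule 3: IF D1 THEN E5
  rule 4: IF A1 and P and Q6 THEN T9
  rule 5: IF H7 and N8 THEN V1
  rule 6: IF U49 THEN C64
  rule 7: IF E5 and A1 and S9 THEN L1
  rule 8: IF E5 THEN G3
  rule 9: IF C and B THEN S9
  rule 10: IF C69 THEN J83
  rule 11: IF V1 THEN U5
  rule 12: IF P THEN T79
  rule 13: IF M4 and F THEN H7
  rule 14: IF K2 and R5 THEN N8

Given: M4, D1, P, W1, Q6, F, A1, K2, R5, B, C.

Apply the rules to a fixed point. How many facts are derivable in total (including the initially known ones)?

Round 1 — rule 2, rule 3, rule 4, rule 9, rule 12, rule 13, rule 14, derive P61, E5, T9, S9, T79, H7, N8.
Round 2 — rule 5, rule 7, rule 8, derive V1, L1, G3.
Round 3 — rule 1, rule 11, derive J2, U5.
Closure: {A1, B, C, D1, E5, F, G3, H7, J2, K2, L1, M4, N8, P, P61, Q6, R5, S9, T79, T9, U5, V1, W1} — 23 facts.

23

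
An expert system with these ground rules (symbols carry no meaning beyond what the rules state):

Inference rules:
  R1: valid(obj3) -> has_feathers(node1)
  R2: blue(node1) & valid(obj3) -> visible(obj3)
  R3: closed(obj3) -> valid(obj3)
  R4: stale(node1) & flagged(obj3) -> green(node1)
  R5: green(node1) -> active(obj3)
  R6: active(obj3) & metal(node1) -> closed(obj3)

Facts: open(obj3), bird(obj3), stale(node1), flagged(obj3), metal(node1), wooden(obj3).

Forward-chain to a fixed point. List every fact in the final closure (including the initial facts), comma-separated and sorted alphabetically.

active(obj3), bird(obj3), closed(obj3), flagged(obj3), green(node1), has_feathers(node1), metal(node1), open(obj3), stale(node1), valid(obj3), wooden(obj3)

Round 1 fires R4, giving green(node1).
Round 2 fires R5, giving active(obj3).
Round 3 fires R6, giving closed(obj3).
Round 4 fires R3, giving valid(obj3).
Round 5 fires R1, giving has_feathers(node1).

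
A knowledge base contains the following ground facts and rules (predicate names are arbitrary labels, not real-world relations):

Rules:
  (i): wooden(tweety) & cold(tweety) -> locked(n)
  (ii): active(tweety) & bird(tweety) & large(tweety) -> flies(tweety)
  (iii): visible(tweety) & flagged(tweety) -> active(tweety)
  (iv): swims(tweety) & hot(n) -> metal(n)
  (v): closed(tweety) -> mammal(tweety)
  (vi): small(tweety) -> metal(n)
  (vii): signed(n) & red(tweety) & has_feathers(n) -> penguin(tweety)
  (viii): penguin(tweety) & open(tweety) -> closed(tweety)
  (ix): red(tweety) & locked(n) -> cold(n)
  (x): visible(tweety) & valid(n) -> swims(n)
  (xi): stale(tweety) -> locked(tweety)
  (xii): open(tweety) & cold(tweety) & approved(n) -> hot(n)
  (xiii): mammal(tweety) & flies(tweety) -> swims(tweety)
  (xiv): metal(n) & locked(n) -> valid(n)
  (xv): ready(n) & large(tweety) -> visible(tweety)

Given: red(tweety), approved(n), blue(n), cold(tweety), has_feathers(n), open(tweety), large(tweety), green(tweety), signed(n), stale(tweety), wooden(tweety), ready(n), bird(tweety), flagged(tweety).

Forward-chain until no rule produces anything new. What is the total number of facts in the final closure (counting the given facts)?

28

[1] (i) [wooden(tweety) & cold(tweety) -> locked(n)]; (vii) [signed(n) & red(tweety) & has_feathers(n) -> penguin(tweety)]; (xi) [stale(tweety) -> locked(tweety)]; (xii) [open(tweety) & cold(tweety) & approved(n) -> hot(n)]; (xv) [ready(n) & large(tweety) -> visible(tweety)]. ⇒ new: locked(n), penguin(tweety), locked(tweety), hot(n), visible(tweety).
[2] (iii) [visible(tweety) & flagged(tweety) -> active(tweety)]; (viii) [penguin(tweety) & open(tweety) -> closed(tweety)]; (ix) [red(tweety) & locked(n) -> cold(n)]. ⇒ new: active(tweety), closed(tweety), cold(n).
[3] (ii) [active(tweety) & bird(tweety) & large(tweety) -> flies(tweety)]; (v) [closed(tweety) -> mammal(tweety)]. ⇒ new: flies(tweety), mammal(tweety).
[4] (xiii) [mammal(tweety) & flies(tweety) -> swims(tweety)]. ⇒ new: swims(tweety).
[5] (iv) [swims(tweety) & hot(n) -> metal(n)]. ⇒ new: metal(n).
[6] (xiv) [metal(n) & locked(n) -> valid(n)]. ⇒ new: valid(n).
[7] (x) [visible(tweety) & valid(n) -> swims(n)]. ⇒ new: swims(n).
Closure: {active(tweety), approved(n), bird(tweety), blue(n), closed(tweety), cold(n), cold(tweety), flagged(tweety), flies(tweety), green(tweety), has_feathers(n), hot(n), large(tweety), locked(n), locked(tweety), mammal(tweety), metal(n), open(tweety), penguin(tweety), ready(n), red(tweety), signed(n), stale(tweety), swims(n), swims(tweety), valid(n), visible(tweety), wooden(tweety)} — 28 facts.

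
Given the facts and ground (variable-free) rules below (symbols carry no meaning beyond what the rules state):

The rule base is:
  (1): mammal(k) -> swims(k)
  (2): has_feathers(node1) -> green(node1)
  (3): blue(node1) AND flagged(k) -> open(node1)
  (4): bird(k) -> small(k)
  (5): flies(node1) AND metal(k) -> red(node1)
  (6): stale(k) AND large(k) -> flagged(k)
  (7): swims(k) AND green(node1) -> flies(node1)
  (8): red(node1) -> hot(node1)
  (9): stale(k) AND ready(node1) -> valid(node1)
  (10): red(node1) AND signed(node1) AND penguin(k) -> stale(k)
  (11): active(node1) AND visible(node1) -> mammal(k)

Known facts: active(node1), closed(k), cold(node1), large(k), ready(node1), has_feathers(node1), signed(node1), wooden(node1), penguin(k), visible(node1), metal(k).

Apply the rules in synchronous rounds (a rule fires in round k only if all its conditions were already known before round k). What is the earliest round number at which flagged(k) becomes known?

Round 1 — (2), (11), derive green(node1), mammal(k).
Round 2 — (1), derive swims(k).
Round 3 — (7), derive flies(node1).
Round 4 — (5), derive red(node1).
Round 5 — (8), (10), derive hot(node1), stale(k).
Round 6 — (6), (9), derive flagged(k), valid(node1).
flagged(k) first appears in round 6.

6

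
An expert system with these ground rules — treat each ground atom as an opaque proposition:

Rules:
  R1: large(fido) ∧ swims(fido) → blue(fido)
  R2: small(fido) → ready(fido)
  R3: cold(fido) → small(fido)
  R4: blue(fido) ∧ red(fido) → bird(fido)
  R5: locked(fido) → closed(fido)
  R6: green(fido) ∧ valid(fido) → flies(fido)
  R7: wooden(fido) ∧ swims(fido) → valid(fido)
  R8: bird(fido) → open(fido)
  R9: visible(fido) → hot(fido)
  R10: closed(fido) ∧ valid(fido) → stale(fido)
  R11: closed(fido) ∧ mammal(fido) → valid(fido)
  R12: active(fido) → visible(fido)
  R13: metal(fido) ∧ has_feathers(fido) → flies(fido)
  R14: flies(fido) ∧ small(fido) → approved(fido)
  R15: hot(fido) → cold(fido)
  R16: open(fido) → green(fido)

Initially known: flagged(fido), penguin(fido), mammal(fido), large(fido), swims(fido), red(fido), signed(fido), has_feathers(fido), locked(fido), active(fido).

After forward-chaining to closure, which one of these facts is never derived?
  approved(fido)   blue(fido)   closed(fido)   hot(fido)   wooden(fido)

[1] R1 [large(fido) ∧ swims(fido) → blue(fido)]; R5 [locked(fido) → closed(fido)]; R12 [active(fido) → visible(fido)]. ⇒ new: blue(fido), closed(fido), visible(fido).
[2] R4 [blue(fido) ∧ red(fido) → bird(fido)]; R9 [visible(fido) → hot(fido)]; R11 [closed(fido) ∧ mammal(fido) → valid(fido)]. ⇒ new: bird(fido), hot(fido), valid(fido).
[3] R8 [bird(fido) → open(fido)]; R10 [closed(fido) ∧ valid(fido) → stale(fido)]; R15 [hot(fido) → cold(fido)]. ⇒ new: open(fido), stale(fido), cold(fido).
[4] R3 [cold(fido) → small(fido)]; R16 [open(fido) → green(fido)]. ⇒ new: small(fido), green(fido).
[5] R2 [small(fido) → ready(fido)]; R6 [green(fido) ∧ valid(fido) → flies(fido)]. ⇒ new: ready(fido), flies(fido).
[6] R14 [flies(fido) ∧ small(fido) → approved(fido)]. ⇒ new: approved(fido).
Derived: closed(fido) (round 1), hot(fido) (round 2), blue(fido) (round 1), approved(fido) (round 6). wooden(fido) never appears in any round.

wooden(fido)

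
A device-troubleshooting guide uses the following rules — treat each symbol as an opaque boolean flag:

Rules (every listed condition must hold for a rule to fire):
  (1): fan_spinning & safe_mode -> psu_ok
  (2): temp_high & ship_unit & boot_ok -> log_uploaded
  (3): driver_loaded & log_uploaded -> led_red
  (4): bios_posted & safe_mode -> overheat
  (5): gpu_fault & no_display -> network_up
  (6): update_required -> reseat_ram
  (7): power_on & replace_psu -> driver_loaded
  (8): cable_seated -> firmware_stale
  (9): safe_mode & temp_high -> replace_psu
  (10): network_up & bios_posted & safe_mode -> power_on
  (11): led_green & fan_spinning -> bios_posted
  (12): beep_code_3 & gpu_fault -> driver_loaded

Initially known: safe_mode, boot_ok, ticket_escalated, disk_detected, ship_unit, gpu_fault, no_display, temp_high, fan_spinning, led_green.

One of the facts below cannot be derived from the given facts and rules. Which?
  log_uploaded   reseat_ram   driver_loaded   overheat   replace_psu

Round 1 fires (1), (2), (5), (9), (11), giving psu_ok, log_uploaded, network_up, replace_psu, bios_posted.
Round 2 fires (4), (10), giving overheat, power_on.
Round 3 fires (7), giving driver_loaded.
Round 4 fires (3), giving led_red.
Derived: replace_psu (round 1), overheat (round 2), log_uploaded (round 1), driver_loaded (round 3). reseat_ram never appears in any round.

reseat_ram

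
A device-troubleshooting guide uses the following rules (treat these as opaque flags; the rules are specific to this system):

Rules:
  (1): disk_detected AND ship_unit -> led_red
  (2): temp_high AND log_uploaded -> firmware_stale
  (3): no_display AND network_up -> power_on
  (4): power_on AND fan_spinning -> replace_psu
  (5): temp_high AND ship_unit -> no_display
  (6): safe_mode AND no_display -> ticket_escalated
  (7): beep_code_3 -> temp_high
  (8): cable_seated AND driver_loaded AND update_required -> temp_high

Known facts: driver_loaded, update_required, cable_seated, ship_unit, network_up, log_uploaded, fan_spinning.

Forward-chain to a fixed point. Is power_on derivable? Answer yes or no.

yes

Round 1 — (8), derive temp_high.
Round 2 — (2), (5), derive firmware_stale, no_display.
Round 3 — (3), derive power_on.
Round 4 — (4), derive replace_psu.
power_on appears in round 3, so it is derivable.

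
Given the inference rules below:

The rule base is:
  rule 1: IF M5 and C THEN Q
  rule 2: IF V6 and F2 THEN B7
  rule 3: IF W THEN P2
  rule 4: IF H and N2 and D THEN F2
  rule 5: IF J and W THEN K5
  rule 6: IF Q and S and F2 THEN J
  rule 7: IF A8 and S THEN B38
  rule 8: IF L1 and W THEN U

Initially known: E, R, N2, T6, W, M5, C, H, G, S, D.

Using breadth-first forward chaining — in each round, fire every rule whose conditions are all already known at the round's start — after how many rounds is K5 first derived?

Round 1 fires rule 1, rule 3, rule 4, giving Q, P2, F2.
Round 2 fires rule 6, giving J.
Round 3 fires rule 5, giving K5.
K5 first appears in round 3.

3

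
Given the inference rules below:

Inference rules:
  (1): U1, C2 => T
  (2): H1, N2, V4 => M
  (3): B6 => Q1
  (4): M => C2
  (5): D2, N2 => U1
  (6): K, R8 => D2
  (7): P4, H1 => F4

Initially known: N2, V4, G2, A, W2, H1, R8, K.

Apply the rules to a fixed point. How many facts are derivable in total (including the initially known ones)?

13

Round 1 fires (2), (6), giving M, D2.
Round 2 fires (4), (5), giving C2, U1.
Round 3 fires (1), giving T.
Closure: {A, C2, D2, G2, H1, K, M, N2, R8, T, U1, V4, W2} — 13 facts.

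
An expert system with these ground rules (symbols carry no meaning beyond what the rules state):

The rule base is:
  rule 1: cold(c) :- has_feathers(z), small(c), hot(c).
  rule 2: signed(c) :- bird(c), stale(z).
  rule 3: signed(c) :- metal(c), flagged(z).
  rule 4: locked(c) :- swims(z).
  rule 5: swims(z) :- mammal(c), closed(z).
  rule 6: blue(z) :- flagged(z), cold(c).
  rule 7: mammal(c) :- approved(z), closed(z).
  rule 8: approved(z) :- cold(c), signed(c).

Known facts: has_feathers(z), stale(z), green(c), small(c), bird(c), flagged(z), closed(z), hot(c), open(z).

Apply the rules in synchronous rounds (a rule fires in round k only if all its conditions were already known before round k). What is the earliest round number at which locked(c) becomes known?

Round 1: rule 1 [cold(c) :- has_feathers(z), small(c), hot(c).]; rule 2 [signed(c) :- bird(c), stale(z).]. Adds cold(c), signed(c).
Round 2: rule 6 [blue(z) :- flagged(z), cold(c).]; rule 8 [approved(z) :- cold(c), signed(c).]. Adds blue(z), approved(z).
Round 3: rule 7 [mammal(c) :- approved(z), closed(z).]. Adds mammal(c).
Round 4: rule 5 [swims(z) :- mammal(c), closed(z).]. Adds swims(z).
Round 5: rule 4 [locked(c) :- swims(z).]. Adds locked(c).
locked(c) first appears in round 5.

5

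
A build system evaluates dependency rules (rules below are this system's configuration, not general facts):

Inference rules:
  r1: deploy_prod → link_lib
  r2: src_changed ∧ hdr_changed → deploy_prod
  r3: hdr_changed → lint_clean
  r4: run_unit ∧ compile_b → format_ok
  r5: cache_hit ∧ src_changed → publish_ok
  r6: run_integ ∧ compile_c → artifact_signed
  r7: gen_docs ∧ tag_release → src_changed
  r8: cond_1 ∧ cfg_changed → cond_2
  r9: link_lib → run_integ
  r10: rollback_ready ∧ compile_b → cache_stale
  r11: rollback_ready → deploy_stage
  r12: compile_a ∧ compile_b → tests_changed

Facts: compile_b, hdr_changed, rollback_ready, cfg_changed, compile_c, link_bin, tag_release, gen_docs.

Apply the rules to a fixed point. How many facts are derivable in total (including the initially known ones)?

[1] r3 [hdr_changed → lint_clean]; r7 [gen_docs ∧ tag_release → src_changed]; r10 [rollback_ready ∧ compile_b → cache_stale]; r11 [rollback_ready → deploy_stage]. ⇒ new: lint_clean, src_changed, cache_stale, deploy_stage.
[2] r2 [src_changed ∧ hdr_changed → deploy_prod]. ⇒ new: deploy_prod.
[3] r1 [deploy_prod → link_lib]. ⇒ new: link_lib.
[4] r9 [link_lib → run_integ]. ⇒ new: run_integ.
[5] r6 [run_integ ∧ compile_c → artifact_signed]. ⇒ new: artifact_signed.
Closure: {artifact_signed, cache_stale, cfg_changed, compile_b, compile_c, deploy_prod, deploy_stage, gen_docs, hdr_changed, link_bin, link_lib, lint_clean, rollback_ready, run_integ, src_changed, tag_release} — 16 facts.

16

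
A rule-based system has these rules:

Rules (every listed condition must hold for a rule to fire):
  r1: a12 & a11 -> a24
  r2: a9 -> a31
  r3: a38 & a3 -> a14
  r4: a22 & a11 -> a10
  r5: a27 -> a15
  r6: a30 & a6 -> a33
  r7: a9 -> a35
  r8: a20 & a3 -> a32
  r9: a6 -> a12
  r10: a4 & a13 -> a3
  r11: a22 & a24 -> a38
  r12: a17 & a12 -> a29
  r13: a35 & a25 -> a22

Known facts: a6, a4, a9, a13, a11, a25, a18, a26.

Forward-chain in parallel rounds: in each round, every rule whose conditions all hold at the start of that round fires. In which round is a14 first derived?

Round 1: r2 [a9 -> a31]; r7 [a9 -> a35]; r9 [a6 -> a12]; r10 [a4 & a13 -> a3]. Adds a31, a35, a12, a3.
Round 2: r1 [a12 & a11 -> a24]; r13 [a35 & a25 -> a22]. Adds a24, a22.
Round 3: r4 [a22 & a11 -> a10]; r11 [a22 & a24 -> a38]. Adds a10, a38.
Round 4: r3 [a38 & a3 -> a14]. Adds a14.
a14 first appears in round 4.

4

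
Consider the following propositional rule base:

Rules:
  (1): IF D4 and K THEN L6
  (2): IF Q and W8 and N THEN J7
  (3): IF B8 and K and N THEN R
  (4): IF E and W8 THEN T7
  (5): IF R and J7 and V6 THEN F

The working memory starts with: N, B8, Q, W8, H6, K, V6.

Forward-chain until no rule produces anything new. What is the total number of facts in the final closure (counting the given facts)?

10

[1] (2) [IF Q and W8 and N THEN J7]; (3) [IF B8 and K and N THEN R]. ⇒ new: J7, R.
[2] (5) [IF R and J7 and V6 THEN F]. ⇒ new: F.
Closure: {B8, F, H6, J7, K, N, Q, R, V6, W8} — 10 facts.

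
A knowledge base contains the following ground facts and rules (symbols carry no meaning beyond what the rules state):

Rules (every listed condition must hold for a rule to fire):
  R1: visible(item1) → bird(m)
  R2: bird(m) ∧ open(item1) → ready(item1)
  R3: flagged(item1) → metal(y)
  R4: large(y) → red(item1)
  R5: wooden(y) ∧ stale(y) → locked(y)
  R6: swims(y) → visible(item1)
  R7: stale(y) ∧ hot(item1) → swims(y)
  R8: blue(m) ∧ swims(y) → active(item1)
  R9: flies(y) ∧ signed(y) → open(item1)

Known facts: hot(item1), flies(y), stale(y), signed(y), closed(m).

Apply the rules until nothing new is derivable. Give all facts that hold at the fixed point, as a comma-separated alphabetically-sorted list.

bird(m), closed(m), flies(y), hot(item1), open(item1), ready(item1), signed(y), stale(y), swims(y), visible(item1)

[1] R7 [stale(y) ∧ hot(item1) → swims(y)]; R9 [flies(y) ∧ signed(y) → open(item1)]. ⇒ new: swims(y), open(item1).
[2] R6 [swims(y) → visible(item1)]. ⇒ new: visible(item1).
[3] R1 [visible(item1) → bird(m)]. ⇒ new: bird(m).
[4] R2 [bird(m) ∧ open(item1) → ready(item1)]. ⇒ new: ready(item1).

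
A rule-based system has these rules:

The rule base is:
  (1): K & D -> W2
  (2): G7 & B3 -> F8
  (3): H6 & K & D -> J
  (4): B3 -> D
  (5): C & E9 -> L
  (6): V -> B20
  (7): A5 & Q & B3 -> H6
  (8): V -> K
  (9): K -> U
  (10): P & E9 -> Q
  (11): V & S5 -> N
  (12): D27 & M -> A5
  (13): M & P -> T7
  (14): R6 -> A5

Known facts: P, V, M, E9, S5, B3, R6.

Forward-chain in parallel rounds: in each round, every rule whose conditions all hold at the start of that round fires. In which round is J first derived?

Round 1 fires (4), (6), (8), (10), (11), (13), (14), giving D, B20, K, Q, N, T7, A5.
Round 2 fires (1), (7), (9), giving W2, H6, U.
Round 3 fires (3), giving J.
J first appears in round 3.

3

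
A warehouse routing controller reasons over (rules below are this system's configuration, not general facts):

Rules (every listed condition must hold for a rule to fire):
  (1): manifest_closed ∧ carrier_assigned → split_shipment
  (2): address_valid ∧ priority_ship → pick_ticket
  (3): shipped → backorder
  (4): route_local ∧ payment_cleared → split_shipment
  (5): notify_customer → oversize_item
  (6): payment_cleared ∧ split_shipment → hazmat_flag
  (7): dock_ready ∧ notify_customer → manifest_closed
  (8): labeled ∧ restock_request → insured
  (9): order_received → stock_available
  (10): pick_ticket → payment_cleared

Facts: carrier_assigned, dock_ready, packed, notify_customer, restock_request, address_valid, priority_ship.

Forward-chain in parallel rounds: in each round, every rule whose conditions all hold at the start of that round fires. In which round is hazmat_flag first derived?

Round 1: (2) [address_valid ∧ priority_ship → pick_ticket]; (5) [notify_customer → oversize_item]; (7) [dock_ready ∧ notify_customer → manifest_closed]. Adds pick_ticket, oversize_item, manifest_closed.
Round 2: (1) [manifest_closed ∧ carrier_assigned → split_shipment]; (10) [pick_ticket → payment_cleared]. Adds split_shipment, payment_cleared.
Round 3: (6) [payment_cleared ∧ split_shipment → hazmat_flag]. Adds hazmat_flag.
hazmat_flag first appears in round 3.

3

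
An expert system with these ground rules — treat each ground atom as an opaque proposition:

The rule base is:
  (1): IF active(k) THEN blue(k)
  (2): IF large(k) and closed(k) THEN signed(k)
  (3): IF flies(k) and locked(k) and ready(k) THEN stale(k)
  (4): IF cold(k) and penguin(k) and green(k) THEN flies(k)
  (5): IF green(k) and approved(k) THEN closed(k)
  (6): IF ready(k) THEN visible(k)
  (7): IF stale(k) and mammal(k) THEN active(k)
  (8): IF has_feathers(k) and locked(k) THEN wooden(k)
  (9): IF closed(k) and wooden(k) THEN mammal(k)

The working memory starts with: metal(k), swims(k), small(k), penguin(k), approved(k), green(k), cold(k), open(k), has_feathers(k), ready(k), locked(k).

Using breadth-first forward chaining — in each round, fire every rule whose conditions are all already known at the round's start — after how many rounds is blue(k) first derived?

4

[1] (4) [IF cold(k) and penguin(k) and green(k) THEN flies(k)]; (5) [IF green(k) and approved(k) THEN closed(k)]; (6) [IF ready(k) THEN visible(k)]; (8) [IF has_feathers(k) and locked(k) THEN wooden(k)]. ⇒ new: flies(k), closed(k), visible(k), wooden(k).
[2] (3) [IF flies(k) and locked(k) and ready(k) THEN stale(k)]; (9) [IF closed(k) and wooden(k) THEN mammal(k)]. ⇒ new: stale(k), mammal(k).
[3] (7) [IF stale(k) and mammal(k) THEN active(k)]. ⇒ new: active(k).
[4] (1) [IF active(k) THEN blue(k)]. ⇒ new: blue(k).
blue(k) first appears in round 4.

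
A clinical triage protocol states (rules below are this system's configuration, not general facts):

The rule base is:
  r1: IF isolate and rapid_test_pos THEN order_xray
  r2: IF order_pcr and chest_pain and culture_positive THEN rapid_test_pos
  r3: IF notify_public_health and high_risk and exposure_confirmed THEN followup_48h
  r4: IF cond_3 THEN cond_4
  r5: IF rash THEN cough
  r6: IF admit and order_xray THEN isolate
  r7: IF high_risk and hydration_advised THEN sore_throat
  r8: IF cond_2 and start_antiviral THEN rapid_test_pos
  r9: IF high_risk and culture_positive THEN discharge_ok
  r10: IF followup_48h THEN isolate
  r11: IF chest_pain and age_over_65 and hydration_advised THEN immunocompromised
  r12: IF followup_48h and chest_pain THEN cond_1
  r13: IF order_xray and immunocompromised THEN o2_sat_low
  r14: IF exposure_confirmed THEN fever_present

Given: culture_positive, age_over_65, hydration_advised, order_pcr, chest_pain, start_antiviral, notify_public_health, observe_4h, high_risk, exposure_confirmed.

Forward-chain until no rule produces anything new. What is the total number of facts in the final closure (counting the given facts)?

Round 1 — r2, r3, r7, r9, r11, r14, derive rapid_test_pos, followup_48h, sore_throat, discharge_ok, immunocompromised, fever_present.
Round 2 — r10, r12, derive isolate, cond_1.
Round 3 — r1, derive order_xray.
Round 4 — r13, derive o2_sat_low.
Closure: {age_over_65, chest_pain, cond_1, culture_positive, discharge_ok, exposure_confirmed, fever_present, followup_48h, high_risk, hydration_advised, immunocompromised, isolate, notify_public_health, o2_sat_low, observe_4h, order_pcr, order_xray, rapid_test_pos, sore_throat, start_antiviral} — 20 facts.

20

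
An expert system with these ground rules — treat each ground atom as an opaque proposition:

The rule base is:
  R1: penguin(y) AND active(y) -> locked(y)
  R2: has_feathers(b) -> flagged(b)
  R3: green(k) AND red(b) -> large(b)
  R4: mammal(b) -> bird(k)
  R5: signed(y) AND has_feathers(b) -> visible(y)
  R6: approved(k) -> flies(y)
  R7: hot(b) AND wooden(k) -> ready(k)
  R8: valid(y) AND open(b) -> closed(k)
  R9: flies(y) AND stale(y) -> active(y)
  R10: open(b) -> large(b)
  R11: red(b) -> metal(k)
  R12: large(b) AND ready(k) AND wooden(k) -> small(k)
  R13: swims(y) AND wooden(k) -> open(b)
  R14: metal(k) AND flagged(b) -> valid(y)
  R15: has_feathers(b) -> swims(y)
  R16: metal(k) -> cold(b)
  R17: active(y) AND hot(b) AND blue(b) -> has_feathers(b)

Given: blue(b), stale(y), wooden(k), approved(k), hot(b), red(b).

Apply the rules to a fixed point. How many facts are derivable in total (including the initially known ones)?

Round 1 fires R6, R7, R11, giving flies(y), ready(k), metal(k).
Round 2 fires R9, R16, giving active(y), cold(b).
Round 3 fires R17, giving has_feathers(b).
Round 4 fires R2, R15, giving flagged(b), swims(y).
Round 5 fires R13, R14, giving open(b), valid(y).
Round 6 fires R8, R10, giving closed(k), large(b).
Round 7 fires R12, giving small(k).
Closure: {active(y), approved(k), blue(b), closed(k), cold(b), flagged(b), flies(y), has_feathers(b), hot(b), large(b), metal(k), open(b), ready(k), red(b), small(k), stale(y), swims(y), valid(y), wooden(k)} — 19 facts.

19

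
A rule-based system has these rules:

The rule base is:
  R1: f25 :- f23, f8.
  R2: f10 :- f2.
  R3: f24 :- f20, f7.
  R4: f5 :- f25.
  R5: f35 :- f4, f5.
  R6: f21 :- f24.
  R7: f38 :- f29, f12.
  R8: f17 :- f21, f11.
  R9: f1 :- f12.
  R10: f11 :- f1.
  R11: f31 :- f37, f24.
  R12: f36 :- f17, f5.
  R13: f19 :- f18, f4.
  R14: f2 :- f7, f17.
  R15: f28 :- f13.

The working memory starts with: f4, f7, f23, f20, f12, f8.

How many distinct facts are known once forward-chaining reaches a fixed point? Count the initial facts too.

[1] R1 [f25 :- f23, f8.]; R3 [f24 :- f20, f7.]; R9 [f1 :- f12.]. ⇒ new: f25, f24, f1.
[2] R4 [f5 :- f25.]; R6 [f21 :- f24.]; R10 [f11 :- f1.]. ⇒ new: f5, f21, f11.
[3] R5 [f35 :- f4, f5.]; R8 [f17 :- f21, f11.]. ⇒ new: f35, f17.
[4] R12 [f36 :- f17, f5.]; R14 [f2 :- f7, f17.]. ⇒ new: f36, f2.
[5] R2 [f10 :- f2.]. ⇒ new: f10.
Closure: {f1, f10, f11, f12, f17, f2, f20, f21, f23, f24, f25, f35, f36, f4, f5, f7, f8} — 17 facts.

17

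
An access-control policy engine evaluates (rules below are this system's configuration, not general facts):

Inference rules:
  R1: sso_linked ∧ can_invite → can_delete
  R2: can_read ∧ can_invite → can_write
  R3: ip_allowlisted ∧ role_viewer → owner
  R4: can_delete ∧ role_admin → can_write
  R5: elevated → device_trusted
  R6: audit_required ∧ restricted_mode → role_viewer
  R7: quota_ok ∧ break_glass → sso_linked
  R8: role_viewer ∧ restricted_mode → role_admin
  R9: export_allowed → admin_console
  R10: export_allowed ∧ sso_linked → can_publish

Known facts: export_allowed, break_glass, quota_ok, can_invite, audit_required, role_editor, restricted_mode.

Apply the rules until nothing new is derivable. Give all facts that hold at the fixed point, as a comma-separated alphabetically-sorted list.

admin_console, audit_required, break_glass, can_delete, can_invite, can_publish, can_write, export_allowed, quota_ok, restricted_mode, role_admin, role_editor, role_viewer, sso_linked

Round 1 fires R6, R7, R9, giving role_viewer, sso_linked, admin_console.
Round 2 fires R1, R8, R10, giving can_delete, role_admin, can_publish.
Round 3 fires R4, giving can_write.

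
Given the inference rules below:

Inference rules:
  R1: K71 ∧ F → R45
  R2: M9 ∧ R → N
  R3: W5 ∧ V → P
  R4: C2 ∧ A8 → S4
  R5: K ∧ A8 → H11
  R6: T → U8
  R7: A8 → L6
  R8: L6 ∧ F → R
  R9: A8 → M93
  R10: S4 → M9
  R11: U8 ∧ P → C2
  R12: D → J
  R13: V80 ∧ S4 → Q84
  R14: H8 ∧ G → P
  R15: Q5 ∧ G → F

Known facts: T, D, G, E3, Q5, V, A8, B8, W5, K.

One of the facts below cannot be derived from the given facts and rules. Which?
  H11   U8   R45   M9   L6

R45

Round 1 fires R3, R5, R6, R7, R9, R12, R15, giving P, H11, U8, L6, M93, J, F.
Round 2 fires R8, R11, giving R, C2.
Round 3 fires R4, giving S4.
Round 4 fires R10, giving M9.
Round 5 fires R2, giving N.
Derived: L6 (round 1), U8 (round 1), H11 (round 1), M9 (round 4). R45 never appears in any round.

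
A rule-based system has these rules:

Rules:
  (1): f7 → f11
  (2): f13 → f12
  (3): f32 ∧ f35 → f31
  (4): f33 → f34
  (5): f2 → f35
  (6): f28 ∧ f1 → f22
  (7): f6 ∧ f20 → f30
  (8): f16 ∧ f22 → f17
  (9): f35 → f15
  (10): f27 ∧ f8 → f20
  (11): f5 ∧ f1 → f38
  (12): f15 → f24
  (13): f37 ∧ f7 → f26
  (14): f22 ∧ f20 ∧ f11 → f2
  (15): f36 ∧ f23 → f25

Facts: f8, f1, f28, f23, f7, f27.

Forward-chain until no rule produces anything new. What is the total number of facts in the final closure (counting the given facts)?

Round 1 fires (1), (6), (10), giving f11, f22, f20.
Round 2 fires (14), giving f2.
Round 3 fires (5), giving f35.
Round 4 fires (9), giving f15.
Round 5 fires (12), giving f24.
Closure: {f1, f11, f15, f2, f20, f22, f23, f24, f27, f28, f35, f7, f8} — 13 facts.

13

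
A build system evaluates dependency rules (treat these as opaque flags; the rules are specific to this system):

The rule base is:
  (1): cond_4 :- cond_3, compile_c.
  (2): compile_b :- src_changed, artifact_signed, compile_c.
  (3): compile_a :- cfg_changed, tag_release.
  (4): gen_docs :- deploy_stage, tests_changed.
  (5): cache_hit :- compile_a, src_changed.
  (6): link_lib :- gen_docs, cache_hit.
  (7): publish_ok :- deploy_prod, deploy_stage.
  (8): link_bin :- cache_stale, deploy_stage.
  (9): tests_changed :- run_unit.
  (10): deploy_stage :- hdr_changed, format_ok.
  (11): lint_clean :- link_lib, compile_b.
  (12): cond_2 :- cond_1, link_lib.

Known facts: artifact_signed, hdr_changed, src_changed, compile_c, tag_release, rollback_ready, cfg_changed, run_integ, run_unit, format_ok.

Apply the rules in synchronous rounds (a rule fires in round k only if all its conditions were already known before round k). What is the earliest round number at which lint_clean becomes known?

Round 1 fires (2), (3), (9), (10), giving compile_b, compile_a, tests_changed, deploy_stage.
Round 2 fires (4), (5), giving gen_docs, cache_hit.
Round 3 fires (6), giving link_lib.
Round 4 fires (11), giving lint_clean.
lint_clean first appears in round 4.

4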